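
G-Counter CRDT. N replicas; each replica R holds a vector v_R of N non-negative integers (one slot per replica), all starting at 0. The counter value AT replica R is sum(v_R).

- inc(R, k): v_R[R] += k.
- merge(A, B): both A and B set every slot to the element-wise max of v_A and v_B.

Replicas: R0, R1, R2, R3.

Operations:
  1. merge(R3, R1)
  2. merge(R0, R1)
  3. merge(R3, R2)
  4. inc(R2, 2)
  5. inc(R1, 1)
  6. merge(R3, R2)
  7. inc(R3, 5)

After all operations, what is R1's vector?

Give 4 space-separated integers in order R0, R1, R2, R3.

Op 1: merge R3<->R1 -> R3=(0,0,0,0) R1=(0,0,0,0)
Op 2: merge R0<->R1 -> R0=(0,0,0,0) R1=(0,0,0,0)
Op 3: merge R3<->R2 -> R3=(0,0,0,0) R2=(0,0,0,0)
Op 4: inc R2 by 2 -> R2=(0,0,2,0) value=2
Op 5: inc R1 by 1 -> R1=(0,1,0,0) value=1
Op 6: merge R3<->R2 -> R3=(0,0,2,0) R2=(0,0,2,0)
Op 7: inc R3 by 5 -> R3=(0,0,2,5) value=7

Answer: 0 1 0 0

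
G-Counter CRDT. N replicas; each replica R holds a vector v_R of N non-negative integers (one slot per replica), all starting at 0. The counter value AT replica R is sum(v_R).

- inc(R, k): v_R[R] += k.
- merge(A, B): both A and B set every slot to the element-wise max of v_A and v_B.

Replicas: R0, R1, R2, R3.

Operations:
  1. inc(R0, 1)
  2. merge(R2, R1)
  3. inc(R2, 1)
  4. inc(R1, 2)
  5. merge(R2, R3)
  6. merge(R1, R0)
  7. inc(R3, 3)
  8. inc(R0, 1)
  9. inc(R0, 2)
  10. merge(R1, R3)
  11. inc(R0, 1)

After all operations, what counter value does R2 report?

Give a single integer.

Answer: 1

Derivation:
Op 1: inc R0 by 1 -> R0=(1,0,0,0) value=1
Op 2: merge R2<->R1 -> R2=(0,0,0,0) R1=(0,0,0,0)
Op 3: inc R2 by 1 -> R2=(0,0,1,0) value=1
Op 4: inc R1 by 2 -> R1=(0,2,0,0) value=2
Op 5: merge R2<->R3 -> R2=(0,0,1,0) R3=(0,0,1,0)
Op 6: merge R1<->R0 -> R1=(1,2,0,0) R0=(1,2,0,0)
Op 7: inc R3 by 3 -> R3=(0,0,1,3) value=4
Op 8: inc R0 by 1 -> R0=(2,2,0,0) value=4
Op 9: inc R0 by 2 -> R0=(4,2,0,0) value=6
Op 10: merge R1<->R3 -> R1=(1,2,1,3) R3=(1,2,1,3)
Op 11: inc R0 by 1 -> R0=(5,2,0,0) value=7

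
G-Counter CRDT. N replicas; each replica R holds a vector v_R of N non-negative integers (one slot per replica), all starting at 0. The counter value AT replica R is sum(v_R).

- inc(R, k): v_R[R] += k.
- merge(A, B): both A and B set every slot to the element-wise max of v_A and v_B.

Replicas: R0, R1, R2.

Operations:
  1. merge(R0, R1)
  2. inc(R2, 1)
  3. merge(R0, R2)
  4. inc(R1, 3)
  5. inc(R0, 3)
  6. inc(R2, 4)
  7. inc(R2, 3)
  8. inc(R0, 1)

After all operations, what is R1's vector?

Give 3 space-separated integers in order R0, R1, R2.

Op 1: merge R0<->R1 -> R0=(0,0,0) R1=(0,0,0)
Op 2: inc R2 by 1 -> R2=(0,0,1) value=1
Op 3: merge R0<->R2 -> R0=(0,0,1) R2=(0,0,1)
Op 4: inc R1 by 3 -> R1=(0,3,0) value=3
Op 5: inc R0 by 3 -> R0=(3,0,1) value=4
Op 6: inc R2 by 4 -> R2=(0,0,5) value=5
Op 7: inc R2 by 3 -> R2=(0,0,8) value=8
Op 8: inc R0 by 1 -> R0=(4,0,1) value=5

Answer: 0 3 0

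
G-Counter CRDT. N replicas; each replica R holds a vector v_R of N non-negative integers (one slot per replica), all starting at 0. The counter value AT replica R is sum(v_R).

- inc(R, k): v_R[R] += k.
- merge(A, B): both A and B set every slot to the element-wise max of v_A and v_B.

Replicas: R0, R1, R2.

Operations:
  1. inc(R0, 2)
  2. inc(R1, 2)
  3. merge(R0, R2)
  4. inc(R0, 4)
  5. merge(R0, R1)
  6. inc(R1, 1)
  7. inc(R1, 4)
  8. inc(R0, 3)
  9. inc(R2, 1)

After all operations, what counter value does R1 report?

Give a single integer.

Answer: 13

Derivation:
Op 1: inc R0 by 2 -> R0=(2,0,0) value=2
Op 2: inc R1 by 2 -> R1=(0,2,0) value=2
Op 3: merge R0<->R2 -> R0=(2,0,0) R2=(2,0,0)
Op 4: inc R0 by 4 -> R0=(6,0,0) value=6
Op 5: merge R0<->R1 -> R0=(6,2,0) R1=(6,2,0)
Op 6: inc R1 by 1 -> R1=(6,3,0) value=9
Op 7: inc R1 by 4 -> R1=(6,7,0) value=13
Op 8: inc R0 by 3 -> R0=(9,2,0) value=11
Op 9: inc R2 by 1 -> R2=(2,0,1) value=3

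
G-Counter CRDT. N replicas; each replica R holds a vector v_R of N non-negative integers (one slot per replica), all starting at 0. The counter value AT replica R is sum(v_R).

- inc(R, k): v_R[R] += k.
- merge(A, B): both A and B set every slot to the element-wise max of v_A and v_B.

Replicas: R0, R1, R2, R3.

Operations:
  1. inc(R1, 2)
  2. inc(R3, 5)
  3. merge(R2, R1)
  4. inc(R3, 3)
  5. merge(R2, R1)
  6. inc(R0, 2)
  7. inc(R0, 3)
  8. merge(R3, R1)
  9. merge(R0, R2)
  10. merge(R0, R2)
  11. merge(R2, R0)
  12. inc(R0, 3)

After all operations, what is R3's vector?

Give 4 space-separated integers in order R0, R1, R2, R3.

Answer: 0 2 0 8

Derivation:
Op 1: inc R1 by 2 -> R1=(0,2,0,0) value=2
Op 2: inc R3 by 5 -> R3=(0,0,0,5) value=5
Op 3: merge R2<->R1 -> R2=(0,2,0,0) R1=(0,2,0,0)
Op 4: inc R3 by 3 -> R3=(0,0,0,8) value=8
Op 5: merge R2<->R1 -> R2=(0,2,0,0) R1=(0,2,0,0)
Op 6: inc R0 by 2 -> R0=(2,0,0,0) value=2
Op 7: inc R0 by 3 -> R0=(5,0,0,0) value=5
Op 8: merge R3<->R1 -> R3=(0,2,0,8) R1=(0,2,0,8)
Op 9: merge R0<->R2 -> R0=(5,2,0,0) R2=(5,2,0,0)
Op 10: merge R0<->R2 -> R0=(5,2,0,0) R2=(5,2,0,0)
Op 11: merge R2<->R0 -> R2=(5,2,0,0) R0=(5,2,0,0)
Op 12: inc R0 by 3 -> R0=(8,2,0,0) value=10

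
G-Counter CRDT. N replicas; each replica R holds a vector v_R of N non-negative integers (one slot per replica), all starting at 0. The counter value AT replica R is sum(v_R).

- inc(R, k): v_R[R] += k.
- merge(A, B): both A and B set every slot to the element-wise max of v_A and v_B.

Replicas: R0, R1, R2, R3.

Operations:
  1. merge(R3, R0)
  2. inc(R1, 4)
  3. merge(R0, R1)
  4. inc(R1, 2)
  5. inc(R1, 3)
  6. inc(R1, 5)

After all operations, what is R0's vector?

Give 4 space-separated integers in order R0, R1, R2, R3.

Answer: 0 4 0 0

Derivation:
Op 1: merge R3<->R0 -> R3=(0,0,0,0) R0=(0,0,0,0)
Op 2: inc R1 by 4 -> R1=(0,4,0,0) value=4
Op 3: merge R0<->R1 -> R0=(0,4,0,0) R1=(0,4,0,0)
Op 4: inc R1 by 2 -> R1=(0,6,0,0) value=6
Op 5: inc R1 by 3 -> R1=(0,9,0,0) value=9
Op 6: inc R1 by 5 -> R1=(0,14,0,0) value=14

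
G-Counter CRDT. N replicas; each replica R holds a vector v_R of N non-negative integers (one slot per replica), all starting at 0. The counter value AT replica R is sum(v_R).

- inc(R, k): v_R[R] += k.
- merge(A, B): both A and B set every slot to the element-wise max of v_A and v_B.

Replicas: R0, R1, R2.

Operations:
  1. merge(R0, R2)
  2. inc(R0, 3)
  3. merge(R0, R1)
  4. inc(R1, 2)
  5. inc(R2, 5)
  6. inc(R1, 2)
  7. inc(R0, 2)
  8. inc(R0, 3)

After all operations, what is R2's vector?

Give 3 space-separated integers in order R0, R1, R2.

Answer: 0 0 5

Derivation:
Op 1: merge R0<->R2 -> R0=(0,0,0) R2=(0,0,0)
Op 2: inc R0 by 3 -> R0=(3,0,0) value=3
Op 3: merge R0<->R1 -> R0=(3,0,0) R1=(3,0,0)
Op 4: inc R1 by 2 -> R1=(3,2,0) value=5
Op 5: inc R2 by 5 -> R2=(0,0,5) value=5
Op 6: inc R1 by 2 -> R1=(3,4,0) value=7
Op 7: inc R0 by 2 -> R0=(5,0,0) value=5
Op 8: inc R0 by 3 -> R0=(8,0,0) value=8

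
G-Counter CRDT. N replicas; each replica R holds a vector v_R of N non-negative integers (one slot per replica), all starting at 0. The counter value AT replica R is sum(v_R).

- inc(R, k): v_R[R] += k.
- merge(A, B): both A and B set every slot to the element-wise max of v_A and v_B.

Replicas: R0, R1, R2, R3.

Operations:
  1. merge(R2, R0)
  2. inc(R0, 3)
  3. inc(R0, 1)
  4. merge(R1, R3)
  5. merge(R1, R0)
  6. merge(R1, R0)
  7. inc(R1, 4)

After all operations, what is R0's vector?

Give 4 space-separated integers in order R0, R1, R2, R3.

Answer: 4 0 0 0

Derivation:
Op 1: merge R2<->R0 -> R2=(0,0,0,0) R0=(0,0,0,0)
Op 2: inc R0 by 3 -> R0=(3,0,0,0) value=3
Op 3: inc R0 by 1 -> R0=(4,0,0,0) value=4
Op 4: merge R1<->R3 -> R1=(0,0,0,0) R3=(0,0,0,0)
Op 5: merge R1<->R0 -> R1=(4,0,0,0) R0=(4,0,0,0)
Op 6: merge R1<->R0 -> R1=(4,0,0,0) R0=(4,0,0,0)
Op 7: inc R1 by 4 -> R1=(4,4,0,0) value=8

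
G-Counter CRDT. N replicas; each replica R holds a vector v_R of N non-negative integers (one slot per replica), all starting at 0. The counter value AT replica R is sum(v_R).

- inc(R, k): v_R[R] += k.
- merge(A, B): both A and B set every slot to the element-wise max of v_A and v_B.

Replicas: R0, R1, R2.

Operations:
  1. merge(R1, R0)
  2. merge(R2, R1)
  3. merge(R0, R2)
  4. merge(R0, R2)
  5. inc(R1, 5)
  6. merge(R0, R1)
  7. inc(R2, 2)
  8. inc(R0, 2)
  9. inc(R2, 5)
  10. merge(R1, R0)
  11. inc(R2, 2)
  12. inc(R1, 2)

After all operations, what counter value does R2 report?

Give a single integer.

Op 1: merge R1<->R0 -> R1=(0,0,0) R0=(0,0,0)
Op 2: merge R2<->R1 -> R2=(0,0,0) R1=(0,0,0)
Op 3: merge R0<->R2 -> R0=(0,0,0) R2=(0,0,0)
Op 4: merge R0<->R2 -> R0=(0,0,0) R2=(0,0,0)
Op 5: inc R1 by 5 -> R1=(0,5,0) value=5
Op 6: merge R0<->R1 -> R0=(0,5,0) R1=(0,5,0)
Op 7: inc R2 by 2 -> R2=(0,0,2) value=2
Op 8: inc R0 by 2 -> R0=(2,5,0) value=7
Op 9: inc R2 by 5 -> R2=(0,0,7) value=7
Op 10: merge R1<->R0 -> R1=(2,5,0) R0=(2,5,0)
Op 11: inc R2 by 2 -> R2=(0,0,9) value=9
Op 12: inc R1 by 2 -> R1=(2,7,0) value=9

Answer: 9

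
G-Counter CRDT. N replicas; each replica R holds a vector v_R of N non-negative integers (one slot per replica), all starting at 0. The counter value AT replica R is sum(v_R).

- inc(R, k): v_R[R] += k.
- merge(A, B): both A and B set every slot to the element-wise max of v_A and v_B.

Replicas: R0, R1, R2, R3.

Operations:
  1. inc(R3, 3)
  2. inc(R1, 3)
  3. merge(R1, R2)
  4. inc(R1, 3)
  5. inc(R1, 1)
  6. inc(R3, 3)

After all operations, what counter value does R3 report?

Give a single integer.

Op 1: inc R3 by 3 -> R3=(0,0,0,3) value=3
Op 2: inc R1 by 3 -> R1=(0,3,0,0) value=3
Op 3: merge R1<->R2 -> R1=(0,3,0,0) R2=(0,3,0,0)
Op 4: inc R1 by 3 -> R1=(0,6,0,0) value=6
Op 5: inc R1 by 1 -> R1=(0,7,0,0) value=7
Op 6: inc R3 by 3 -> R3=(0,0,0,6) value=6

Answer: 6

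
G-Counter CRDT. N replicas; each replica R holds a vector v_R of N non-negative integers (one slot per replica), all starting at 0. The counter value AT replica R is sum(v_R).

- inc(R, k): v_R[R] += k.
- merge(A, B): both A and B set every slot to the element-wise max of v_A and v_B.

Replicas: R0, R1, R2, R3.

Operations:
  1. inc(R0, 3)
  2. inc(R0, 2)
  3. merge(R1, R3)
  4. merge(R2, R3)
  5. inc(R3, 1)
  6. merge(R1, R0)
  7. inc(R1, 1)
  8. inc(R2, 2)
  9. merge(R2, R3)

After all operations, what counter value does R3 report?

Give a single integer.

Answer: 3

Derivation:
Op 1: inc R0 by 3 -> R0=(3,0,0,0) value=3
Op 2: inc R0 by 2 -> R0=(5,0,0,0) value=5
Op 3: merge R1<->R3 -> R1=(0,0,0,0) R3=(0,0,0,0)
Op 4: merge R2<->R3 -> R2=(0,0,0,0) R3=(0,0,0,0)
Op 5: inc R3 by 1 -> R3=(0,0,0,1) value=1
Op 6: merge R1<->R0 -> R1=(5,0,0,0) R0=(5,0,0,0)
Op 7: inc R1 by 1 -> R1=(5,1,0,0) value=6
Op 8: inc R2 by 2 -> R2=(0,0,2,0) value=2
Op 9: merge R2<->R3 -> R2=(0,0,2,1) R3=(0,0,2,1)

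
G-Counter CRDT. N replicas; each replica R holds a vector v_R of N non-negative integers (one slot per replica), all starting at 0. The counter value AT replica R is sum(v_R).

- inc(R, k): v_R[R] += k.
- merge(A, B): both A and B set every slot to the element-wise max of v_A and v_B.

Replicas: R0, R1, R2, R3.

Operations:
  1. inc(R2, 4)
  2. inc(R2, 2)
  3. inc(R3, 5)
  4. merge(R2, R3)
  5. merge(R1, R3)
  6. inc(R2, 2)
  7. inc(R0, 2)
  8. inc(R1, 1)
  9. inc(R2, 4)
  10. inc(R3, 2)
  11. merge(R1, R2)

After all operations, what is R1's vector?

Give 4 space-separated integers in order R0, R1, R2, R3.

Op 1: inc R2 by 4 -> R2=(0,0,4,0) value=4
Op 2: inc R2 by 2 -> R2=(0,0,6,0) value=6
Op 3: inc R3 by 5 -> R3=(0,0,0,5) value=5
Op 4: merge R2<->R3 -> R2=(0,0,6,5) R3=(0,0,6,5)
Op 5: merge R1<->R3 -> R1=(0,0,6,5) R3=(0,0,6,5)
Op 6: inc R2 by 2 -> R2=(0,0,8,5) value=13
Op 7: inc R0 by 2 -> R0=(2,0,0,0) value=2
Op 8: inc R1 by 1 -> R1=(0,1,6,5) value=12
Op 9: inc R2 by 4 -> R2=(0,0,12,5) value=17
Op 10: inc R3 by 2 -> R3=(0,0,6,7) value=13
Op 11: merge R1<->R2 -> R1=(0,1,12,5) R2=(0,1,12,5)

Answer: 0 1 12 5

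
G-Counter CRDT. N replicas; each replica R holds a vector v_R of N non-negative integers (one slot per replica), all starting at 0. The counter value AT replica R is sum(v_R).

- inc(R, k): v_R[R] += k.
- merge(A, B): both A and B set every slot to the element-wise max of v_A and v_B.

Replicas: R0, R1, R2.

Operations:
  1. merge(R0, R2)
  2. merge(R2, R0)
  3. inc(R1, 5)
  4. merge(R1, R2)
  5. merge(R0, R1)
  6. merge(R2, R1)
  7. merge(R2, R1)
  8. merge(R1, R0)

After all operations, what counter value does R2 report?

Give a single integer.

Op 1: merge R0<->R2 -> R0=(0,0,0) R2=(0,0,0)
Op 2: merge R2<->R0 -> R2=(0,0,0) R0=(0,0,0)
Op 3: inc R1 by 5 -> R1=(0,5,0) value=5
Op 4: merge R1<->R2 -> R1=(0,5,0) R2=(0,5,0)
Op 5: merge R0<->R1 -> R0=(0,5,0) R1=(0,5,0)
Op 6: merge R2<->R1 -> R2=(0,5,0) R1=(0,5,0)
Op 7: merge R2<->R1 -> R2=(0,5,0) R1=(0,5,0)
Op 8: merge R1<->R0 -> R1=(0,5,0) R0=(0,5,0)

Answer: 5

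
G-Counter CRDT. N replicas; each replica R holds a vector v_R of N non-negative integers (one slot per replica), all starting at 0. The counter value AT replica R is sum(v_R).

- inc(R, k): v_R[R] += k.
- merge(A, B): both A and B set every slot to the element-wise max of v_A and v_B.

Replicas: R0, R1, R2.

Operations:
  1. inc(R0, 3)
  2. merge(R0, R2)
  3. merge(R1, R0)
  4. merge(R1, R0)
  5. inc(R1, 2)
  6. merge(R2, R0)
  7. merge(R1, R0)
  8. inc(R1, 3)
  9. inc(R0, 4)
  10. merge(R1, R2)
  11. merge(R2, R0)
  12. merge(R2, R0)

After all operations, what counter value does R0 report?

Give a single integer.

Op 1: inc R0 by 3 -> R0=(3,0,0) value=3
Op 2: merge R0<->R2 -> R0=(3,0,0) R2=(3,0,0)
Op 3: merge R1<->R0 -> R1=(3,0,0) R0=(3,0,0)
Op 4: merge R1<->R0 -> R1=(3,0,0) R0=(3,0,0)
Op 5: inc R1 by 2 -> R1=(3,2,0) value=5
Op 6: merge R2<->R0 -> R2=(3,0,0) R0=(3,0,0)
Op 7: merge R1<->R0 -> R1=(3,2,0) R0=(3,2,0)
Op 8: inc R1 by 3 -> R1=(3,5,0) value=8
Op 9: inc R0 by 4 -> R0=(7,2,0) value=9
Op 10: merge R1<->R2 -> R1=(3,5,0) R2=(3,5,0)
Op 11: merge R2<->R0 -> R2=(7,5,0) R0=(7,5,0)
Op 12: merge R2<->R0 -> R2=(7,5,0) R0=(7,5,0)

Answer: 12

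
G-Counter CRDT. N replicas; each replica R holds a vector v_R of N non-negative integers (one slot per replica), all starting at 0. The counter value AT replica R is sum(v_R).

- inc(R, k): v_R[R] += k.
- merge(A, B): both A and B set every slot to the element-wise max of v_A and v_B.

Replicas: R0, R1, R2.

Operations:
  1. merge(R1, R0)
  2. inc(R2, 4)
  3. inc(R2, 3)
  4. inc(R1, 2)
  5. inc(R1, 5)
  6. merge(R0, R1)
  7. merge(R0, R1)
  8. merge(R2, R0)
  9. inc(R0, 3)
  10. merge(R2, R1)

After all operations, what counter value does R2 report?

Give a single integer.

Op 1: merge R1<->R0 -> R1=(0,0,0) R0=(0,0,0)
Op 2: inc R2 by 4 -> R2=(0,0,4) value=4
Op 3: inc R2 by 3 -> R2=(0,0,7) value=7
Op 4: inc R1 by 2 -> R1=(0,2,0) value=2
Op 5: inc R1 by 5 -> R1=(0,7,0) value=7
Op 6: merge R0<->R1 -> R0=(0,7,0) R1=(0,7,0)
Op 7: merge R0<->R1 -> R0=(0,7,0) R1=(0,7,0)
Op 8: merge R2<->R0 -> R2=(0,7,7) R0=(0,7,7)
Op 9: inc R0 by 3 -> R0=(3,7,7) value=17
Op 10: merge R2<->R1 -> R2=(0,7,7) R1=(0,7,7)

Answer: 14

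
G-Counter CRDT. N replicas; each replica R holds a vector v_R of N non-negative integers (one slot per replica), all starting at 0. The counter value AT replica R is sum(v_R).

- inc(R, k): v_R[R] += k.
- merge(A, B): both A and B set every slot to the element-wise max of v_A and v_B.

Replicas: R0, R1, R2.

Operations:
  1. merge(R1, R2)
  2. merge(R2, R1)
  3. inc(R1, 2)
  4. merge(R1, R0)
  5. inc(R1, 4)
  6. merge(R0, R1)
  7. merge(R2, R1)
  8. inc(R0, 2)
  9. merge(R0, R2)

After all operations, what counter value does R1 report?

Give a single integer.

Op 1: merge R1<->R2 -> R1=(0,0,0) R2=(0,0,0)
Op 2: merge R2<->R1 -> R2=(0,0,0) R1=(0,0,0)
Op 3: inc R1 by 2 -> R1=(0,2,0) value=2
Op 4: merge R1<->R0 -> R1=(0,2,0) R0=(0,2,0)
Op 5: inc R1 by 4 -> R1=(0,6,0) value=6
Op 6: merge R0<->R1 -> R0=(0,6,0) R1=(0,6,0)
Op 7: merge R2<->R1 -> R2=(0,6,0) R1=(0,6,0)
Op 8: inc R0 by 2 -> R0=(2,6,0) value=8
Op 9: merge R0<->R2 -> R0=(2,6,0) R2=(2,6,0)

Answer: 6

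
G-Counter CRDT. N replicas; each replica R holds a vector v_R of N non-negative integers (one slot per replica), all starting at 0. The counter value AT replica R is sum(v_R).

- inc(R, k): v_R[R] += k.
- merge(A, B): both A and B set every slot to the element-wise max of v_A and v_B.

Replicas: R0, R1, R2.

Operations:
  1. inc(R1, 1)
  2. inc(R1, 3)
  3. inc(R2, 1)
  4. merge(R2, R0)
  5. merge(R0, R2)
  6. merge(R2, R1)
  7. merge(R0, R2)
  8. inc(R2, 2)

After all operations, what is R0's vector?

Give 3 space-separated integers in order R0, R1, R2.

Op 1: inc R1 by 1 -> R1=(0,1,0) value=1
Op 2: inc R1 by 3 -> R1=(0,4,0) value=4
Op 3: inc R2 by 1 -> R2=(0,0,1) value=1
Op 4: merge R2<->R0 -> R2=(0,0,1) R0=(0,0,1)
Op 5: merge R0<->R2 -> R0=(0,0,1) R2=(0,0,1)
Op 6: merge R2<->R1 -> R2=(0,4,1) R1=(0,4,1)
Op 7: merge R0<->R2 -> R0=(0,4,1) R2=(0,4,1)
Op 8: inc R2 by 2 -> R2=(0,4,3) value=7

Answer: 0 4 1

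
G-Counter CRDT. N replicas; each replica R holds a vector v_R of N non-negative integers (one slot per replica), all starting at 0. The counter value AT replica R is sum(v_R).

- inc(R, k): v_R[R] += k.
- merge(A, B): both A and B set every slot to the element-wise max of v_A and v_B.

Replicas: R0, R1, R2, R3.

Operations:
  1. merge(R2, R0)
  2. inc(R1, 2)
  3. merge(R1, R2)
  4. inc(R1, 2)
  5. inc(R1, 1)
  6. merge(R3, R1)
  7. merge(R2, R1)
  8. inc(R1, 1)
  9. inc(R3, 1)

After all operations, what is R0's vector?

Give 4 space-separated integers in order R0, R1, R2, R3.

Op 1: merge R2<->R0 -> R2=(0,0,0,0) R0=(0,0,0,0)
Op 2: inc R1 by 2 -> R1=(0,2,0,0) value=2
Op 3: merge R1<->R2 -> R1=(0,2,0,0) R2=(0,2,0,0)
Op 4: inc R1 by 2 -> R1=(0,4,0,0) value=4
Op 5: inc R1 by 1 -> R1=(0,5,0,0) value=5
Op 6: merge R3<->R1 -> R3=(0,5,0,0) R1=(0,5,0,0)
Op 7: merge R2<->R1 -> R2=(0,5,0,0) R1=(0,5,0,0)
Op 8: inc R1 by 1 -> R1=(0,6,0,0) value=6
Op 9: inc R3 by 1 -> R3=(0,5,0,1) value=6

Answer: 0 0 0 0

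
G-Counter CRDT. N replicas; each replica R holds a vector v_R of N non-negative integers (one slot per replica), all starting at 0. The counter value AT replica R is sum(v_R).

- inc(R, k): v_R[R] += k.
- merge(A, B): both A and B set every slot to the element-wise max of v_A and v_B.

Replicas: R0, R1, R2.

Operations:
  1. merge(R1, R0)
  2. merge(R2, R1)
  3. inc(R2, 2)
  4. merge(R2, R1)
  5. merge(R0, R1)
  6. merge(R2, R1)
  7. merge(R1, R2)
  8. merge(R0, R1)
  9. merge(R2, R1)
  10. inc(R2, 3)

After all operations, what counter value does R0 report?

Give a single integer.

Op 1: merge R1<->R0 -> R1=(0,0,0) R0=(0,0,0)
Op 2: merge R2<->R1 -> R2=(0,0,0) R1=(0,0,0)
Op 3: inc R2 by 2 -> R2=(0,0,2) value=2
Op 4: merge R2<->R1 -> R2=(0,0,2) R1=(0,0,2)
Op 5: merge R0<->R1 -> R0=(0,0,2) R1=(0,0,2)
Op 6: merge R2<->R1 -> R2=(0,0,2) R1=(0,0,2)
Op 7: merge R1<->R2 -> R1=(0,0,2) R2=(0,0,2)
Op 8: merge R0<->R1 -> R0=(0,0,2) R1=(0,0,2)
Op 9: merge R2<->R1 -> R2=(0,0,2) R1=(0,0,2)
Op 10: inc R2 by 3 -> R2=(0,0,5) value=5

Answer: 2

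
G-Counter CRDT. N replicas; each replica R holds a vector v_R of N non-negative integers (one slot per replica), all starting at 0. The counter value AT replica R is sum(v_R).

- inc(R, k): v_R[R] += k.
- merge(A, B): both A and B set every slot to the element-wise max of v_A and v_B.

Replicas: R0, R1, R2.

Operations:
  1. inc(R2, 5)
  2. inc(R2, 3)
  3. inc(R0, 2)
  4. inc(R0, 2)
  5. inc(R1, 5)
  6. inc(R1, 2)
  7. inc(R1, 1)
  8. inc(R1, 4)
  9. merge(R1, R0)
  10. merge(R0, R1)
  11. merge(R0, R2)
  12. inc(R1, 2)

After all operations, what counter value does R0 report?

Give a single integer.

Op 1: inc R2 by 5 -> R2=(0,0,5) value=5
Op 2: inc R2 by 3 -> R2=(0,0,8) value=8
Op 3: inc R0 by 2 -> R0=(2,0,0) value=2
Op 4: inc R0 by 2 -> R0=(4,0,0) value=4
Op 5: inc R1 by 5 -> R1=(0,5,0) value=5
Op 6: inc R1 by 2 -> R1=(0,7,0) value=7
Op 7: inc R1 by 1 -> R1=(0,8,0) value=8
Op 8: inc R1 by 4 -> R1=(0,12,0) value=12
Op 9: merge R1<->R0 -> R1=(4,12,0) R0=(4,12,0)
Op 10: merge R0<->R1 -> R0=(4,12,0) R1=(4,12,0)
Op 11: merge R0<->R2 -> R0=(4,12,8) R2=(4,12,8)
Op 12: inc R1 by 2 -> R1=(4,14,0) value=18

Answer: 24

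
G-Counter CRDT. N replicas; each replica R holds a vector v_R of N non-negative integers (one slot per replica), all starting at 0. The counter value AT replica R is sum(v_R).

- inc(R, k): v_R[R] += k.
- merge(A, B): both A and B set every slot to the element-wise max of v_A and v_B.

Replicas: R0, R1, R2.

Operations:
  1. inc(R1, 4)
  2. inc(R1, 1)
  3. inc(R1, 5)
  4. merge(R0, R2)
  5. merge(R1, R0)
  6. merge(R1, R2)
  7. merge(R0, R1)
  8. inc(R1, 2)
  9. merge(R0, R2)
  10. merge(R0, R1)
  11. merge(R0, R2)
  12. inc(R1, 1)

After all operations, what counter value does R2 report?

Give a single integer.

Op 1: inc R1 by 4 -> R1=(0,4,0) value=4
Op 2: inc R1 by 1 -> R1=(0,5,0) value=5
Op 3: inc R1 by 5 -> R1=(0,10,0) value=10
Op 4: merge R0<->R2 -> R0=(0,0,0) R2=(0,0,0)
Op 5: merge R1<->R0 -> R1=(0,10,0) R0=(0,10,0)
Op 6: merge R1<->R2 -> R1=(0,10,0) R2=(0,10,0)
Op 7: merge R0<->R1 -> R0=(0,10,0) R1=(0,10,0)
Op 8: inc R1 by 2 -> R1=(0,12,0) value=12
Op 9: merge R0<->R2 -> R0=(0,10,0) R2=(0,10,0)
Op 10: merge R0<->R1 -> R0=(0,12,0) R1=(0,12,0)
Op 11: merge R0<->R2 -> R0=(0,12,0) R2=(0,12,0)
Op 12: inc R1 by 1 -> R1=(0,13,0) value=13

Answer: 12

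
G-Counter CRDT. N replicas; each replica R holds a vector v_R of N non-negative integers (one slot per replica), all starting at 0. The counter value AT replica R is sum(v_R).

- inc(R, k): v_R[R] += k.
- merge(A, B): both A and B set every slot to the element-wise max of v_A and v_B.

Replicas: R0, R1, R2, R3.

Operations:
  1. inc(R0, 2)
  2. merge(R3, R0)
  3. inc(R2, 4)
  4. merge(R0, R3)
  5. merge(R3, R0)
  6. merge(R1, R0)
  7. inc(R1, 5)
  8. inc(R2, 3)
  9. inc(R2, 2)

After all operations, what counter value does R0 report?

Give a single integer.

Op 1: inc R0 by 2 -> R0=(2,0,0,0) value=2
Op 2: merge R3<->R0 -> R3=(2,0,0,0) R0=(2,0,0,0)
Op 3: inc R2 by 4 -> R2=(0,0,4,0) value=4
Op 4: merge R0<->R3 -> R0=(2,0,0,0) R3=(2,0,0,0)
Op 5: merge R3<->R0 -> R3=(2,0,0,0) R0=(2,0,0,0)
Op 6: merge R1<->R0 -> R1=(2,0,0,0) R0=(2,0,0,0)
Op 7: inc R1 by 5 -> R1=(2,5,0,0) value=7
Op 8: inc R2 by 3 -> R2=(0,0,7,0) value=7
Op 9: inc R2 by 2 -> R2=(0,0,9,0) value=9

Answer: 2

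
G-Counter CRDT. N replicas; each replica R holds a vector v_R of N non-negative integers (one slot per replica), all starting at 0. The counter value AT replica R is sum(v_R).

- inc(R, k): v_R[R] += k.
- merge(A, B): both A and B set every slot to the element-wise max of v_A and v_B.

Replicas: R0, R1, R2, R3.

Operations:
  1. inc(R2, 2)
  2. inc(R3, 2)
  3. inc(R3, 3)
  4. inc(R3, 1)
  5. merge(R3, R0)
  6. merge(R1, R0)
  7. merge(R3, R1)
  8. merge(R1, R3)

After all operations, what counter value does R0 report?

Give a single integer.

Answer: 6

Derivation:
Op 1: inc R2 by 2 -> R2=(0,0,2,0) value=2
Op 2: inc R3 by 2 -> R3=(0,0,0,2) value=2
Op 3: inc R3 by 3 -> R3=(0,0,0,5) value=5
Op 4: inc R3 by 1 -> R3=(0,0,0,6) value=6
Op 5: merge R3<->R0 -> R3=(0,0,0,6) R0=(0,0,0,6)
Op 6: merge R1<->R0 -> R1=(0,0,0,6) R0=(0,0,0,6)
Op 7: merge R3<->R1 -> R3=(0,0,0,6) R1=(0,0,0,6)
Op 8: merge R1<->R3 -> R1=(0,0,0,6) R3=(0,0,0,6)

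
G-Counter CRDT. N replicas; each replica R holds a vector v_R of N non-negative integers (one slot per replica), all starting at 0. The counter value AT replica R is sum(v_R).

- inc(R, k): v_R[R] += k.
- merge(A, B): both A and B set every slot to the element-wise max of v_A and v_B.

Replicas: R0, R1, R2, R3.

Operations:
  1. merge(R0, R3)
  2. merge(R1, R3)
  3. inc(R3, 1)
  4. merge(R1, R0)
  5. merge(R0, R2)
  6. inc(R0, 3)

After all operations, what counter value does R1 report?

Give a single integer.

Answer: 0

Derivation:
Op 1: merge R0<->R3 -> R0=(0,0,0,0) R3=(0,0,0,0)
Op 2: merge R1<->R3 -> R1=(0,0,0,0) R3=(0,0,0,0)
Op 3: inc R3 by 1 -> R3=(0,0,0,1) value=1
Op 4: merge R1<->R0 -> R1=(0,0,0,0) R0=(0,0,0,0)
Op 5: merge R0<->R2 -> R0=(0,0,0,0) R2=(0,0,0,0)
Op 6: inc R0 by 3 -> R0=(3,0,0,0) value=3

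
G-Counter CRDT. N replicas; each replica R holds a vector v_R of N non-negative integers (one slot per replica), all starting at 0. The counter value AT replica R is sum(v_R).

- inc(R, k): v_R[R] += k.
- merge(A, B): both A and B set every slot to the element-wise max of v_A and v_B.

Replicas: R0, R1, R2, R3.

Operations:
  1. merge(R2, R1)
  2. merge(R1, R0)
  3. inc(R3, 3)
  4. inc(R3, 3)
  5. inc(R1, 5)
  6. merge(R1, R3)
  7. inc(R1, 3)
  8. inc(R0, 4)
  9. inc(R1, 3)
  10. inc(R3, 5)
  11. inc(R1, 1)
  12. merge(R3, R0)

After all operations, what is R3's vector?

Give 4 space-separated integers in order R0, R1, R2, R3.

Op 1: merge R2<->R1 -> R2=(0,0,0,0) R1=(0,0,0,0)
Op 2: merge R1<->R0 -> R1=(0,0,0,0) R0=(0,0,0,0)
Op 3: inc R3 by 3 -> R3=(0,0,0,3) value=3
Op 4: inc R3 by 3 -> R3=(0,0,0,6) value=6
Op 5: inc R1 by 5 -> R1=(0,5,0,0) value=5
Op 6: merge R1<->R3 -> R1=(0,5,0,6) R3=(0,5,0,6)
Op 7: inc R1 by 3 -> R1=(0,8,0,6) value=14
Op 8: inc R0 by 4 -> R0=(4,0,0,0) value=4
Op 9: inc R1 by 3 -> R1=(0,11,0,6) value=17
Op 10: inc R3 by 5 -> R3=(0,5,0,11) value=16
Op 11: inc R1 by 1 -> R1=(0,12,0,6) value=18
Op 12: merge R3<->R0 -> R3=(4,5,0,11) R0=(4,5,0,11)

Answer: 4 5 0 11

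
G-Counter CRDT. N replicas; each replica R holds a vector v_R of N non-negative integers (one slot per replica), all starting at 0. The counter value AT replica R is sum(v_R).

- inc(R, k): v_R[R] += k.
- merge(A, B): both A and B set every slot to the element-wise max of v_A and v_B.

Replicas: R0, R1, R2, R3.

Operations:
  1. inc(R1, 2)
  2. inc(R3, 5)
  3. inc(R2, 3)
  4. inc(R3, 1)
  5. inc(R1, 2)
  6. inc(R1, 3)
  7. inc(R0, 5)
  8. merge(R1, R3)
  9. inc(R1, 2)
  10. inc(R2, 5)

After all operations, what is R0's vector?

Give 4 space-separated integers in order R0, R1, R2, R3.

Answer: 5 0 0 0

Derivation:
Op 1: inc R1 by 2 -> R1=(0,2,0,0) value=2
Op 2: inc R3 by 5 -> R3=(0,0,0,5) value=5
Op 3: inc R2 by 3 -> R2=(0,0,3,0) value=3
Op 4: inc R3 by 1 -> R3=(0,0,0,6) value=6
Op 5: inc R1 by 2 -> R1=(0,4,0,0) value=4
Op 6: inc R1 by 3 -> R1=(0,7,0,0) value=7
Op 7: inc R0 by 5 -> R0=(5,0,0,0) value=5
Op 8: merge R1<->R3 -> R1=(0,7,0,6) R3=(0,7,0,6)
Op 9: inc R1 by 2 -> R1=(0,9,0,6) value=15
Op 10: inc R2 by 5 -> R2=(0,0,8,0) value=8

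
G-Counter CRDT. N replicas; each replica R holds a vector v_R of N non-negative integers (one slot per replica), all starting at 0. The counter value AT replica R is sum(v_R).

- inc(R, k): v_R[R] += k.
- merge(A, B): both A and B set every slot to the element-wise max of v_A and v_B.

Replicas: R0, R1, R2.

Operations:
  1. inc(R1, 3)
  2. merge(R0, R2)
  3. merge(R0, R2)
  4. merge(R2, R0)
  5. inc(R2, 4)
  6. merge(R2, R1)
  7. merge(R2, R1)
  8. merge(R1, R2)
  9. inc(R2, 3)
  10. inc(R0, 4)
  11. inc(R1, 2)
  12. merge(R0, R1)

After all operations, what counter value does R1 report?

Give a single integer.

Answer: 13

Derivation:
Op 1: inc R1 by 3 -> R1=(0,3,0) value=3
Op 2: merge R0<->R2 -> R0=(0,0,0) R2=(0,0,0)
Op 3: merge R0<->R2 -> R0=(0,0,0) R2=(0,0,0)
Op 4: merge R2<->R0 -> R2=(0,0,0) R0=(0,0,0)
Op 5: inc R2 by 4 -> R2=(0,0,4) value=4
Op 6: merge R2<->R1 -> R2=(0,3,4) R1=(0,3,4)
Op 7: merge R2<->R1 -> R2=(0,3,4) R1=(0,3,4)
Op 8: merge R1<->R2 -> R1=(0,3,4) R2=(0,3,4)
Op 9: inc R2 by 3 -> R2=(0,3,7) value=10
Op 10: inc R0 by 4 -> R0=(4,0,0) value=4
Op 11: inc R1 by 2 -> R1=(0,5,4) value=9
Op 12: merge R0<->R1 -> R0=(4,5,4) R1=(4,5,4)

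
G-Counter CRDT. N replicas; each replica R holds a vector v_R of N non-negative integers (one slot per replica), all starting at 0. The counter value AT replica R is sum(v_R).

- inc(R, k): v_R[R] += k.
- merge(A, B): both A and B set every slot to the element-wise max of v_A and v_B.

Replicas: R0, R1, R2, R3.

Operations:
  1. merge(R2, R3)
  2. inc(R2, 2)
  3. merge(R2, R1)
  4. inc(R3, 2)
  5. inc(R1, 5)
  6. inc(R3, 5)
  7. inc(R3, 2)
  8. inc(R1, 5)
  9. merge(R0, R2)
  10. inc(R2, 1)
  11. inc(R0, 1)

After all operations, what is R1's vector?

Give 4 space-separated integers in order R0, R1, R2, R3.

Op 1: merge R2<->R3 -> R2=(0,0,0,0) R3=(0,0,0,0)
Op 2: inc R2 by 2 -> R2=(0,0,2,0) value=2
Op 3: merge R2<->R1 -> R2=(0,0,2,0) R1=(0,0,2,0)
Op 4: inc R3 by 2 -> R3=(0,0,0,2) value=2
Op 5: inc R1 by 5 -> R1=(0,5,2,0) value=7
Op 6: inc R3 by 5 -> R3=(0,0,0,7) value=7
Op 7: inc R3 by 2 -> R3=(0,0,0,9) value=9
Op 8: inc R1 by 5 -> R1=(0,10,2,0) value=12
Op 9: merge R0<->R2 -> R0=(0,0,2,0) R2=(0,0,2,0)
Op 10: inc R2 by 1 -> R2=(0,0,3,0) value=3
Op 11: inc R0 by 1 -> R0=(1,0,2,0) value=3

Answer: 0 10 2 0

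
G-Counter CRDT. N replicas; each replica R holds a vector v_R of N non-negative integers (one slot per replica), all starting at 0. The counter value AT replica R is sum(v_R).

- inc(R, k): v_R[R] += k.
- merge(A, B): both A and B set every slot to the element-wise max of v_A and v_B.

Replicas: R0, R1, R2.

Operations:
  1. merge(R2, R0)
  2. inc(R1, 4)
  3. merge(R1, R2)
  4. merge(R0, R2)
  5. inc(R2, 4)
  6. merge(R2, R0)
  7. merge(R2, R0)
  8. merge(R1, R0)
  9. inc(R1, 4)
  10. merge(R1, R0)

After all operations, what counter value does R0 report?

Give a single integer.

Op 1: merge R2<->R0 -> R2=(0,0,0) R0=(0,0,0)
Op 2: inc R1 by 4 -> R1=(0,4,0) value=4
Op 3: merge R1<->R2 -> R1=(0,4,0) R2=(0,4,0)
Op 4: merge R0<->R2 -> R0=(0,4,0) R2=(0,4,0)
Op 5: inc R2 by 4 -> R2=(0,4,4) value=8
Op 6: merge R2<->R0 -> R2=(0,4,4) R0=(0,4,4)
Op 7: merge R2<->R0 -> R2=(0,4,4) R0=(0,4,4)
Op 8: merge R1<->R0 -> R1=(0,4,4) R0=(0,4,4)
Op 9: inc R1 by 4 -> R1=(0,8,4) value=12
Op 10: merge R1<->R0 -> R1=(0,8,4) R0=(0,8,4)

Answer: 12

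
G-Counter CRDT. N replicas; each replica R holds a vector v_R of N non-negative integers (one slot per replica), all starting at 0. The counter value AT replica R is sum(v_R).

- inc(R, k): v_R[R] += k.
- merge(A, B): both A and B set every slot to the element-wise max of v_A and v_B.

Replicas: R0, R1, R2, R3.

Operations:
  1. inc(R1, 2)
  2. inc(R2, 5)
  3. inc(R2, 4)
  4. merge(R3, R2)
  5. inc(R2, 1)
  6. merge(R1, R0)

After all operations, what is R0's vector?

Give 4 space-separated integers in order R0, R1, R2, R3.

Answer: 0 2 0 0

Derivation:
Op 1: inc R1 by 2 -> R1=(0,2,0,0) value=2
Op 2: inc R2 by 5 -> R2=(0,0,5,0) value=5
Op 3: inc R2 by 4 -> R2=(0,0,9,0) value=9
Op 4: merge R3<->R2 -> R3=(0,0,9,0) R2=(0,0,9,0)
Op 5: inc R2 by 1 -> R2=(0,0,10,0) value=10
Op 6: merge R1<->R0 -> R1=(0,2,0,0) R0=(0,2,0,0)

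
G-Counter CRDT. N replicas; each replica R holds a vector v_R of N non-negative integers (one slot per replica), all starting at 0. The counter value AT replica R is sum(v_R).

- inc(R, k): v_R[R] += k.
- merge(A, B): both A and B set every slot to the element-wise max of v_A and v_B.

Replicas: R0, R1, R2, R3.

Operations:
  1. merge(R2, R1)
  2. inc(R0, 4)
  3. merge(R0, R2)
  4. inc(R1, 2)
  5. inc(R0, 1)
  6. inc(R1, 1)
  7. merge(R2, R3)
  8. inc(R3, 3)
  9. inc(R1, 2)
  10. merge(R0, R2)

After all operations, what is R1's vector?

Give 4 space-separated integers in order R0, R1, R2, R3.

Op 1: merge R2<->R1 -> R2=(0,0,0,0) R1=(0,0,0,0)
Op 2: inc R0 by 4 -> R0=(4,0,0,0) value=4
Op 3: merge R0<->R2 -> R0=(4,0,0,0) R2=(4,0,0,0)
Op 4: inc R1 by 2 -> R1=(0,2,0,0) value=2
Op 5: inc R0 by 1 -> R0=(5,0,0,0) value=5
Op 6: inc R1 by 1 -> R1=(0,3,0,0) value=3
Op 7: merge R2<->R3 -> R2=(4,0,0,0) R3=(4,0,0,0)
Op 8: inc R3 by 3 -> R3=(4,0,0,3) value=7
Op 9: inc R1 by 2 -> R1=(0,5,0,0) value=5
Op 10: merge R0<->R2 -> R0=(5,0,0,0) R2=(5,0,0,0)

Answer: 0 5 0 0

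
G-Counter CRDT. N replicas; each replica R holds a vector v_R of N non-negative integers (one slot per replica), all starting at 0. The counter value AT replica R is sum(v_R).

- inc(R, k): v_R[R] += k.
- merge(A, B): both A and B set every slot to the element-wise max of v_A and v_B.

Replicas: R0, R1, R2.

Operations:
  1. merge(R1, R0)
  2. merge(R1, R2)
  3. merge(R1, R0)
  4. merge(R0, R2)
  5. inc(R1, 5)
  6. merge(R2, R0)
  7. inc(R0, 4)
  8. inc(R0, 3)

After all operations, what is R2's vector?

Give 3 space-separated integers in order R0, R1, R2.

Answer: 0 0 0

Derivation:
Op 1: merge R1<->R0 -> R1=(0,0,0) R0=(0,0,0)
Op 2: merge R1<->R2 -> R1=(0,0,0) R2=(0,0,0)
Op 3: merge R1<->R0 -> R1=(0,0,0) R0=(0,0,0)
Op 4: merge R0<->R2 -> R0=(0,0,0) R2=(0,0,0)
Op 5: inc R1 by 5 -> R1=(0,5,0) value=5
Op 6: merge R2<->R0 -> R2=(0,0,0) R0=(0,0,0)
Op 7: inc R0 by 4 -> R0=(4,0,0) value=4
Op 8: inc R0 by 3 -> R0=(7,0,0) value=7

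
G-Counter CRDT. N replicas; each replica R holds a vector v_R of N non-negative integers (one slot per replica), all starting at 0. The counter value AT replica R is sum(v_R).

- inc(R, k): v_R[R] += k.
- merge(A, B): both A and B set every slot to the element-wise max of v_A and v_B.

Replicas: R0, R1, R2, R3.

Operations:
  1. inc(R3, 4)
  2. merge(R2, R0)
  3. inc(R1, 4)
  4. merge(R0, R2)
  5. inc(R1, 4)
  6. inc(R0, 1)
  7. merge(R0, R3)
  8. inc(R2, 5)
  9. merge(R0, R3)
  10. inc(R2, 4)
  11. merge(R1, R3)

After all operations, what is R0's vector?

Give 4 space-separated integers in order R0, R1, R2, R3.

Answer: 1 0 0 4

Derivation:
Op 1: inc R3 by 4 -> R3=(0,0,0,4) value=4
Op 2: merge R2<->R0 -> R2=(0,0,0,0) R0=(0,0,0,0)
Op 3: inc R1 by 4 -> R1=(0,4,0,0) value=4
Op 4: merge R0<->R2 -> R0=(0,0,0,0) R2=(0,0,0,0)
Op 5: inc R1 by 4 -> R1=(0,8,0,0) value=8
Op 6: inc R0 by 1 -> R0=(1,0,0,0) value=1
Op 7: merge R0<->R3 -> R0=(1,0,0,4) R3=(1,0,0,4)
Op 8: inc R2 by 5 -> R2=(0,0,5,0) value=5
Op 9: merge R0<->R3 -> R0=(1,0,0,4) R3=(1,0,0,4)
Op 10: inc R2 by 4 -> R2=(0,0,9,0) value=9
Op 11: merge R1<->R3 -> R1=(1,8,0,4) R3=(1,8,0,4)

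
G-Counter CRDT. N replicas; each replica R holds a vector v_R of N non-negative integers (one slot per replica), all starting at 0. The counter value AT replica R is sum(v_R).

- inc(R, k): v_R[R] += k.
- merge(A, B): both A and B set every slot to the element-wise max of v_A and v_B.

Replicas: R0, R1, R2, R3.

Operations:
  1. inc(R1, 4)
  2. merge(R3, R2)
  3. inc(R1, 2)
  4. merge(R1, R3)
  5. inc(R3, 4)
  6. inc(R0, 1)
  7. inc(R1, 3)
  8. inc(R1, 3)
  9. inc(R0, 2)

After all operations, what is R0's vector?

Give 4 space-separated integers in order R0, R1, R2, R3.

Answer: 3 0 0 0

Derivation:
Op 1: inc R1 by 4 -> R1=(0,4,0,0) value=4
Op 2: merge R3<->R2 -> R3=(0,0,0,0) R2=(0,0,0,0)
Op 3: inc R1 by 2 -> R1=(0,6,0,0) value=6
Op 4: merge R1<->R3 -> R1=(0,6,0,0) R3=(0,6,0,0)
Op 5: inc R3 by 4 -> R3=(0,6,0,4) value=10
Op 6: inc R0 by 1 -> R0=(1,0,0,0) value=1
Op 7: inc R1 by 3 -> R1=(0,9,0,0) value=9
Op 8: inc R1 by 3 -> R1=(0,12,0,0) value=12
Op 9: inc R0 by 2 -> R0=(3,0,0,0) value=3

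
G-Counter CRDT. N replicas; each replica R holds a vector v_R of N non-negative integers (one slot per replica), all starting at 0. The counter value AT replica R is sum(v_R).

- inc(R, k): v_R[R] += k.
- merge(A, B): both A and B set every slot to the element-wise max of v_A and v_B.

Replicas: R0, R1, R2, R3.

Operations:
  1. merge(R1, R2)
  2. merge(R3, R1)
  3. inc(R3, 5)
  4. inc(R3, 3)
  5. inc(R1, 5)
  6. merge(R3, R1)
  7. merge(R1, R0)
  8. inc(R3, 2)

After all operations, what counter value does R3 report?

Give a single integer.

Answer: 15

Derivation:
Op 1: merge R1<->R2 -> R1=(0,0,0,0) R2=(0,0,0,0)
Op 2: merge R3<->R1 -> R3=(0,0,0,0) R1=(0,0,0,0)
Op 3: inc R3 by 5 -> R3=(0,0,0,5) value=5
Op 4: inc R3 by 3 -> R3=(0,0,0,8) value=8
Op 5: inc R1 by 5 -> R1=(0,5,0,0) value=5
Op 6: merge R3<->R1 -> R3=(0,5,0,8) R1=(0,5,0,8)
Op 7: merge R1<->R0 -> R1=(0,5,0,8) R0=(0,5,0,8)
Op 8: inc R3 by 2 -> R3=(0,5,0,10) value=15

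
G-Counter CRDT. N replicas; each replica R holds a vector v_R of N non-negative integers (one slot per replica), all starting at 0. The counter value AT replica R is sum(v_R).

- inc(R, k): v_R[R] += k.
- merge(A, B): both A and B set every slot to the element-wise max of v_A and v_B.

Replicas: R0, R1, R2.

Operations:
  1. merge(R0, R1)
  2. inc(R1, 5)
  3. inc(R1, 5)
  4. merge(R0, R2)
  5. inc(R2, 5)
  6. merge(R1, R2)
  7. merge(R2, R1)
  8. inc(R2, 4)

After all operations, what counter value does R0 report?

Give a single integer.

Answer: 0

Derivation:
Op 1: merge R0<->R1 -> R0=(0,0,0) R1=(0,0,0)
Op 2: inc R1 by 5 -> R1=(0,5,0) value=5
Op 3: inc R1 by 5 -> R1=(0,10,0) value=10
Op 4: merge R0<->R2 -> R0=(0,0,0) R2=(0,0,0)
Op 5: inc R2 by 5 -> R2=(0,0,5) value=5
Op 6: merge R1<->R2 -> R1=(0,10,5) R2=(0,10,5)
Op 7: merge R2<->R1 -> R2=(0,10,5) R1=(0,10,5)
Op 8: inc R2 by 4 -> R2=(0,10,9) value=19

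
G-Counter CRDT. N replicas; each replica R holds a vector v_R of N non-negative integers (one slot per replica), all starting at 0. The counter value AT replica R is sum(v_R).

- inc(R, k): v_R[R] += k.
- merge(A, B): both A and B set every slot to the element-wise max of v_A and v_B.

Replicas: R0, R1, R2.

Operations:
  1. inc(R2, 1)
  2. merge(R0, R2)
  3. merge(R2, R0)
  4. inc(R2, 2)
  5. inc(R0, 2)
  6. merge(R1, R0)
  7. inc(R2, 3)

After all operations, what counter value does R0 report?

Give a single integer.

Op 1: inc R2 by 1 -> R2=(0,0,1) value=1
Op 2: merge R0<->R2 -> R0=(0,0,1) R2=(0,0,1)
Op 3: merge R2<->R0 -> R2=(0,0,1) R0=(0,0,1)
Op 4: inc R2 by 2 -> R2=(0,0,3) value=3
Op 5: inc R0 by 2 -> R0=(2,0,1) value=3
Op 6: merge R1<->R0 -> R1=(2,0,1) R0=(2,0,1)
Op 7: inc R2 by 3 -> R2=(0,0,6) value=6

Answer: 3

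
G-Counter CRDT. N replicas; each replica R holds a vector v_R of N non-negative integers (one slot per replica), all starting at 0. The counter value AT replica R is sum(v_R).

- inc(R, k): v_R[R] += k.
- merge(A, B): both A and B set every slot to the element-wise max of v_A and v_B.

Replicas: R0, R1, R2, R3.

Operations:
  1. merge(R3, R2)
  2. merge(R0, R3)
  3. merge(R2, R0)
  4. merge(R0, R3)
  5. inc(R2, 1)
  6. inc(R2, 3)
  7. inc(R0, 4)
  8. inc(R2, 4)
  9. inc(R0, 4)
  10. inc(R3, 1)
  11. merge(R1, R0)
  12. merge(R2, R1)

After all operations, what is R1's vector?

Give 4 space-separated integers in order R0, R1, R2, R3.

Op 1: merge R3<->R2 -> R3=(0,0,0,0) R2=(0,0,0,0)
Op 2: merge R0<->R3 -> R0=(0,0,0,0) R3=(0,0,0,0)
Op 3: merge R2<->R0 -> R2=(0,0,0,0) R0=(0,0,0,0)
Op 4: merge R0<->R3 -> R0=(0,0,0,0) R3=(0,0,0,0)
Op 5: inc R2 by 1 -> R2=(0,0,1,0) value=1
Op 6: inc R2 by 3 -> R2=(0,0,4,0) value=4
Op 7: inc R0 by 4 -> R0=(4,0,0,0) value=4
Op 8: inc R2 by 4 -> R2=(0,0,8,0) value=8
Op 9: inc R0 by 4 -> R0=(8,0,0,0) value=8
Op 10: inc R3 by 1 -> R3=(0,0,0,1) value=1
Op 11: merge R1<->R0 -> R1=(8,0,0,0) R0=(8,0,0,0)
Op 12: merge R2<->R1 -> R2=(8,0,8,0) R1=(8,0,8,0)

Answer: 8 0 8 0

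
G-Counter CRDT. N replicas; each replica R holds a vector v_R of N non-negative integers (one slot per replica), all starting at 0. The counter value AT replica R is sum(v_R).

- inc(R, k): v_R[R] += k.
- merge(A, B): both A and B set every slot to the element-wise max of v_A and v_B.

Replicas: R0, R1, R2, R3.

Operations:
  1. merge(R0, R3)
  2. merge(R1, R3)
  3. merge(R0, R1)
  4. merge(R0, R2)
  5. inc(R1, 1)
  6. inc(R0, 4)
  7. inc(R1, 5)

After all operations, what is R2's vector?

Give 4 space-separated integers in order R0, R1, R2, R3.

Answer: 0 0 0 0

Derivation:
Op 1: merge R0<->R3 -> R0=(0,0,0,0) R3=(0,0,0,0)
Op 2: merge R1<->R3 -> R1=(0,0,0,0) R3=(0,0,0,0)
Op 3: merge R0<->R1 -> R0=(0,0,0,0) R1=(0,0,0,0)
Op 4: merge R0<->R2 -> R0=(0,0,0,0) R2=(0,0,0,0)
Op 5: inc R1 by 1 -> R1=(0,1,0,0) value=1
Op 6: inc R0 by 4 -> R0=(4,0,0,0) value=4
Op 7: inc R1 by 5 -> R1=(0,6,0,0) value=6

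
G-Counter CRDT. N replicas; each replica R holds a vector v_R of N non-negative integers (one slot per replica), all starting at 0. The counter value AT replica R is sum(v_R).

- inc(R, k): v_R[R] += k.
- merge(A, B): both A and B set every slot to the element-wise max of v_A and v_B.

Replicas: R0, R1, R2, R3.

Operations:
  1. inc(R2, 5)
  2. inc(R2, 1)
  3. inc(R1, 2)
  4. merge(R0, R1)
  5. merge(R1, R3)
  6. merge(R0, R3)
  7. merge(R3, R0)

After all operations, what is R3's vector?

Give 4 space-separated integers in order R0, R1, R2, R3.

Answer: 0 2 0 0

Derivation:
Op 1: inc R2 by 5 -> R2=(0,0,5,0) value=5
Op 2: inc R2 by 1 -> R2=(0,0,6,0) value=6
Op 3: inc R1 by 2 -> R1=(0,2,0,0) value=2
Op 4: merge R0<->R1 -> R0=(0,2,0,0) R1=(0,2,0,0)
Op 5: merge R1<->R3 -> R1=(0,2,0,0) R3=(0,2,0,0)
Op 6: merge R0<->R3 -> R0=(0,2,0,0) R3=(0,2,0,0)
Op 7: merge R3<->R0 -> R3=(0,2,0,0) R0=(0,2,0,0)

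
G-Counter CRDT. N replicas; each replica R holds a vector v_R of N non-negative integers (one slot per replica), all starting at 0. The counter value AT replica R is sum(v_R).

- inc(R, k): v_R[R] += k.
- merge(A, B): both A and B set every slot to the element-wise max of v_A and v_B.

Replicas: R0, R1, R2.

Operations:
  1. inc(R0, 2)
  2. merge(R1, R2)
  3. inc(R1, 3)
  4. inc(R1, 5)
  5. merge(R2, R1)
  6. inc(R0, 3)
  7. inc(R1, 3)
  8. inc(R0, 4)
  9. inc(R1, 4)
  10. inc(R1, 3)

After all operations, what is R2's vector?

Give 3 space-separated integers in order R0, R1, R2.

Op 1: inc R0 by 2 -> R0=(2,0,0) value=2
Op 2: merge R1<->R2 -> R1=(0,0,0) R2=(0,0,0)
Op 3: inc R1 by 3 -> R1=(0,3,0) value=3
Op 4: inc R1 by 5 -> R1=(0,8,0) value=8
Op 5: merge R2<->R1 -> R2=(0,8,0) R1=(0,8,0)
Op 6: inc R0 by 3 -> R0=(5,0,0) value=5
Op 7: inc R1 by 3 -> R1=(0,11,0) value=11
Op 8: inc R0 by 4 -> R0=(9,0,0) value=9
Op 9: inc R1 by 4 -> R1=(0,15,0) value=15
Op 10: inc R1 by 3 -> R1=(0,18,0) value=18

Answer: 0 8 0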